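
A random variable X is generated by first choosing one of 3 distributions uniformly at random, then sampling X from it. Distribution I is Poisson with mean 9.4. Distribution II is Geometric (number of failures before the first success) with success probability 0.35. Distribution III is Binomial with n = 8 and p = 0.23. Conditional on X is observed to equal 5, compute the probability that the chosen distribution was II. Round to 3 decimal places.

0.377

Likelihoods P(X=5 | ·): I: 0.0505929; II: 0.0406102; III: 0.0164551.
Posterior ∝ prior × likelihood. Numerator for II: 0.333333·0.0406102 = 0.0135367.
Normalizing constant: 0.333333·0.0505929 + 0.333333·0.0406102 + 0.333333·0.0164551 = 0.0358861.
P(II | observation) = 0.0135367 / 0.0358861 = 0.377214.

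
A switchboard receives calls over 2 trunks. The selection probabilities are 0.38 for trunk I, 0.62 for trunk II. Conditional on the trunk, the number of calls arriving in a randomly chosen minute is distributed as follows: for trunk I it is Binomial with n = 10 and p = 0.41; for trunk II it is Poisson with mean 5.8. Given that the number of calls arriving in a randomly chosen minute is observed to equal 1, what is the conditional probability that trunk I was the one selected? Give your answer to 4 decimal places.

0.5535

Likelihoods P(X=1 | ·): I: 0.0355183; II: 0.0175598.
Posterior ∝ prior × likelihood. Numerator for I: 0.38·0.0355183 = 0.0134969.
Normalizing constant: 0.38·0.0355183 + 0.62·0.0175598 = 0.024384.
P(I | observation) = 0.0134969 / 0.024384 = 0.553516.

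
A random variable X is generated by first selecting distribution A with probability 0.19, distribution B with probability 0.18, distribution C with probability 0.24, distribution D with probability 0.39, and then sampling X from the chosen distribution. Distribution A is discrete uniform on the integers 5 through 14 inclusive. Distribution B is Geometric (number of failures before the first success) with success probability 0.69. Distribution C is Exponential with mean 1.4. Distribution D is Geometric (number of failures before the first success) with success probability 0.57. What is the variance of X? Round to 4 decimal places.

14.2168

Per component, A: μ=9.5, E[X²]=98.5; B: μ=0.449275, E[X²]=0.852972; C: μ=1.4, E[X²]=3.92; D: μ=0.754386, E[X²]=1.89258.
E[X] = 0.19·9.5 + 0.18·0.449275 + 0.24·1.4 + 0.39·0.754386 = 2.51608.
E[X²] = 0.19·98.5 + 0.18·0.852972 + 0.24·3.92 + 0.39·1.89258 = 20.5474.
Var(X) = E[X²] − (E[X])² = 20.5474 − 6.33066 = 14.2168.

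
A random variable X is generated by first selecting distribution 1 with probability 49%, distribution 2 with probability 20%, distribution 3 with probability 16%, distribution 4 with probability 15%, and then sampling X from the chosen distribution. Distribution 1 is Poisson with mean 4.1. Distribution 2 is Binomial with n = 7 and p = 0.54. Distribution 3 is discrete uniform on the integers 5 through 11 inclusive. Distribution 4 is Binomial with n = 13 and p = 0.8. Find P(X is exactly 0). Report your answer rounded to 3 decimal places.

Conditional on each component, P(X = 0): 1: 0.0165727; 2: 0.00435818; 3: 0; 4: 8.192e-10.
By total probability, P(X = 0) = 0.49·0.0165727 + 0.2·0.00435818 + 0.16·0 + 0.15·8.192e-10 = 0.00899225.

0.009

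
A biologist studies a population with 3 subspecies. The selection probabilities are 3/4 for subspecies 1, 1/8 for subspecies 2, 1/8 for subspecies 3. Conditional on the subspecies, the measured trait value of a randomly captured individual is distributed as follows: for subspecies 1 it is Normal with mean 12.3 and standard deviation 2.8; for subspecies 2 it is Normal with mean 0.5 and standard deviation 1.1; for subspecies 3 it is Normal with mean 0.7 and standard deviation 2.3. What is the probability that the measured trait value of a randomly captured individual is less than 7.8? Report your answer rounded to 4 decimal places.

Conditional on each subspecies, P(X < 7.8): 1: 0.0540115; 2: 1; 3: 0.998989.
By total probability, P(X < 7.8) = 0.75·0.0540115 + 0.125·1 + 0.125·0.998989 = 0.290382.

0.2904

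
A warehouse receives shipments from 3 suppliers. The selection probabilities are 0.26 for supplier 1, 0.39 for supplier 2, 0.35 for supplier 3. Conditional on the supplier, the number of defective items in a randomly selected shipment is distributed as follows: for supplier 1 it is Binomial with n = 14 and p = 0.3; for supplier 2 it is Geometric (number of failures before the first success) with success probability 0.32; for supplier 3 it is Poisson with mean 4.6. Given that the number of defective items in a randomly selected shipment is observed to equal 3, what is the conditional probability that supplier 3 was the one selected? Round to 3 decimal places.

0.389

Likelihoods P(X=3 | ·): 1: 0.194332; 2: 0.100618; 3: 0.163068.
Posterior ∝ prior × likelihood. Numerator for 3: 0.35·0.163068 = 0.0570737.
Normalizing constant: 0.26·0.194332 + 0.39·0.100618 + 0.35·0.163068 = 0.146841.
P(3 | observation) = 0.0570737 / 0.146841 = 0.388677.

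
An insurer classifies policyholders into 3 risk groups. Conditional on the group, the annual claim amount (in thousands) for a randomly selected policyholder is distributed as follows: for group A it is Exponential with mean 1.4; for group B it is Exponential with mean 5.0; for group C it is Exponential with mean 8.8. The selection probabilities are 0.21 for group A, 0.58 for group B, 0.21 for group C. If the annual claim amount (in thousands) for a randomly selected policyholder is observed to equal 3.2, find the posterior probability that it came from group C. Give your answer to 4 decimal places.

Likelihoods f(3.2 | ·): A: 0.0726439; B: 0.105458; C: 0.0789936.
Posterior ∝ prior × likelihood. Numerator for C: 0.21·0.0789936 = 0.0165887.
Normalizing constant: 0.21·0.0726439 + 0.58·0.105458 + 0.21·0.0789936 = 0.0930098.
P(C | observation) = 0.0165887 / 0.0930098 = 0.178354.

0.1784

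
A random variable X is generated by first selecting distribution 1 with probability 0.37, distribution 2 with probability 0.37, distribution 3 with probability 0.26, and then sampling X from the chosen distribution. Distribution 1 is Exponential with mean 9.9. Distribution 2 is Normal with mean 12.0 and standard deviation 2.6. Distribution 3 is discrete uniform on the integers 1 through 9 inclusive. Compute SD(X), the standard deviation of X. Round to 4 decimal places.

6.9373

Per component, 1: μ=9.9, E[X²]=196.02; 2: μ=12, E[X²]=150.76; 3: μ=5, E[X²]=31.6667.
E[X] = 0.37·9.9 + 0.37·12 + 0.26·5 = 9.403.
E[X²] = 0.37·196.02 + 0.37·150.76 + 0.26·31.6667 = 136.542.
Var(X) = E[X²] − (E[X])² = 136.542 − 88.4164 = 48.1255.
SD(X) = √48.1255 = 6.93726.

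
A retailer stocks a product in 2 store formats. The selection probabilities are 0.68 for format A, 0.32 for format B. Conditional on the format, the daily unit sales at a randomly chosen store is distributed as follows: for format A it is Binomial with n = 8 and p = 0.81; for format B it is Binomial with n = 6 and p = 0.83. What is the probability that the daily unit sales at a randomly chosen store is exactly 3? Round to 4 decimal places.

0.0230

Conditional on each format, P(X = 3): A: 0.00736904; B: 0.0561838.
By total probability, P(X = 3) = 0.68·0.00736904 + 0.32·0.0561838 = 0.0229898.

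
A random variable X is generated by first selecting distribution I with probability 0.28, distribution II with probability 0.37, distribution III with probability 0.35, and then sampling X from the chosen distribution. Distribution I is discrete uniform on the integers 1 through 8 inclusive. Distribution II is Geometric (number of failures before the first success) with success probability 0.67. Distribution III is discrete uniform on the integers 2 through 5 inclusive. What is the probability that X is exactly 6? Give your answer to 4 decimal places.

Conditional on each component, P(X = 6): I: 0.125; II: 0.000865284; III: 0.
By total probability, P(X = 6) = 0.28·0.125 + 0.37·0.000865284 + 0.35·0 = 0.0353202.

0.0353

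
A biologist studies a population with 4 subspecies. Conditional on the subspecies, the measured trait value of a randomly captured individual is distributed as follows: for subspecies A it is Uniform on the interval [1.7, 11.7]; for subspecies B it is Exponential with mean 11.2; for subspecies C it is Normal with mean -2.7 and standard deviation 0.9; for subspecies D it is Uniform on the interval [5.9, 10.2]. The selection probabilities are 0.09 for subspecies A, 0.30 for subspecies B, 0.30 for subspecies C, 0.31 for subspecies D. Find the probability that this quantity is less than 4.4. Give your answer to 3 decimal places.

Conditional on each subspecies, P(X < 4.4): A: 0.27; B: 0.324875; C: 1; D: 0.
By total probability, P(X < 4.4) = 0.09·0.27 + 0.3·0.324875 + 0.3·1 + 0.31·0 = 0.421762.

0.422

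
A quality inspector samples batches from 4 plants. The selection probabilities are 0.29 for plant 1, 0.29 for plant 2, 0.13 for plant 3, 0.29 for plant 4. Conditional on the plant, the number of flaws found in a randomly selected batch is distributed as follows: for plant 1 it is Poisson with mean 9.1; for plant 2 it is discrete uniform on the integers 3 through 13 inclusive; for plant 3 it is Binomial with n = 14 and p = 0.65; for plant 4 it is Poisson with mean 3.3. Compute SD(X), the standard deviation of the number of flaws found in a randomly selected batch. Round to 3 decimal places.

3.607

Per component, 1: μ=9.1, E[X²]=91.91; 2: μ=8, E[X²]=74; 3: μ=9.1, E[X²]=85.995; 4: μ=3.3, E[X²]=14.19.
E[X] = 0.29·9.1 + 0.29·8 + 0.13·9.1 + 0.29·3.3 = 7.099.
E[X²] = 0.29·91.91 + 0.29·74 + 0.13·85.995 + 0.29·14.19 = 63.4083.
Var(X) = E[X²] − (E[X])² = 63.4083 − 50.3958 = 13.0125.
SD(X) = √13.0125 = 3.60729.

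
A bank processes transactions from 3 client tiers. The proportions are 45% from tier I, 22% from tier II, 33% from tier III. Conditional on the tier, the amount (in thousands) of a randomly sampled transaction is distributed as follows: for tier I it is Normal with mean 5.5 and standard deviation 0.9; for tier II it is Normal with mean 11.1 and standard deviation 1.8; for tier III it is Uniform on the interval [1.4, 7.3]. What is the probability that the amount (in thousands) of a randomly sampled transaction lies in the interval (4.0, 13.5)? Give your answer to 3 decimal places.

0.813

Conditional on each tier, P(4.0 < X < 13.5): I: 0.95221; II: 0.908749; III: 0.559322.
By total probability, P(4.0 < X < 13.5) = 0.45·0.95221 + 0.22·0.908749 + 0.33·0.559322 = 0.812995.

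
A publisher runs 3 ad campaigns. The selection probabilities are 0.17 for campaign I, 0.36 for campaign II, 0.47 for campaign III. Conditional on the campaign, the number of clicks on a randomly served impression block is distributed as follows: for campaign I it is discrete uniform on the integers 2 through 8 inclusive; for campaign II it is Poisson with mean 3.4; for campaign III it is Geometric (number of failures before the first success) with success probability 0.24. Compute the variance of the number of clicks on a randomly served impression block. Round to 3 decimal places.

Per component, I: μ=5, E[X²]=29; II: μ=3.4, E[X²]=14.96; III: μ=3.16667, E[X²]=23.2222.
E[X] = 0.17·5 + 0.36·3.4 + 0.47·3.16667 = 3.56233.
E[X²] = 0.17·29 + 0.36·14.96 + 0.47·23.2222 = 21.23.
Var(X) = E[X²] − (E[X])² = 21.23 − 12.6902 = 8.53983.

8.540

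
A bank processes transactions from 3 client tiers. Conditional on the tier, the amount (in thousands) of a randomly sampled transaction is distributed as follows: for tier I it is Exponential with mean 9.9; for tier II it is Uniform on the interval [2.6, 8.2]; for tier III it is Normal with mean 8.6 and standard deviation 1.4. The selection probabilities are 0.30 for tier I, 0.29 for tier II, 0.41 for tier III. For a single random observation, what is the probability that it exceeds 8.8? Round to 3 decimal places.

0.305

Conditional on each tier, P(X > 8.8): I: 0.411112; II: 0; III: 0.443202.
By total probability, P(X > 8.8) = 0.3·0.411112 + 0.29·0 + 0.41·0.443202 = 0.305046.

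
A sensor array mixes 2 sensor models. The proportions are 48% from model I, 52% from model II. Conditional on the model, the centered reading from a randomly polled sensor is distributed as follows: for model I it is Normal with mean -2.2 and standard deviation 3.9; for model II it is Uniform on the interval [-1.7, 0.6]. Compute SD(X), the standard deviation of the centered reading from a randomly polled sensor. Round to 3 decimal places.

2.865

Per component, I: μ=-2.2, E[X²]=20.05; II: μ=-0.55, E[X²]=0.743333.
E[X] = 0.48·-2.2 + 0.52·-0.55 = -1.342.
E[X²] = 0.48·20.05 + 0.52·0.743333 = 10.0105.
Var(X) = E[X²] − (E[X])² = 10.0105 − 1.80096 = 8.20957.
SD(X) = √8.20957 = 2.86523.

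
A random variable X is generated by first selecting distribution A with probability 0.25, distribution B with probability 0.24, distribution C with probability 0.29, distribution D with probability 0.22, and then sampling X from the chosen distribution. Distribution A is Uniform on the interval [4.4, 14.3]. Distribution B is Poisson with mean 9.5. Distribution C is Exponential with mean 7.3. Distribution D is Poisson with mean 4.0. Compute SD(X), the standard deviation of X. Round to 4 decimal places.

5.0165

Per component, A: μ=9.35, E[X²]=95.59; B: μ=9.5, E[X²]=99.75; C: μ=7.3, E[X²]=106.58; D: μ=4, E[X²]=20.
E[X] = 0.25·9.35 + 0.24·9.5 + 0.29·7.3 + 0.22·4 = 7.6145.
E[X²] = 0.25·95.59 + 0.24·99.75 + 0.29·106.58 + 0.22·20 = 83.1457.
Var(X) = E[X²] − (E[X])² = 83.1457 − 57.9806 = 25.1651.
SD(X) = √25.1651 = 5.01648.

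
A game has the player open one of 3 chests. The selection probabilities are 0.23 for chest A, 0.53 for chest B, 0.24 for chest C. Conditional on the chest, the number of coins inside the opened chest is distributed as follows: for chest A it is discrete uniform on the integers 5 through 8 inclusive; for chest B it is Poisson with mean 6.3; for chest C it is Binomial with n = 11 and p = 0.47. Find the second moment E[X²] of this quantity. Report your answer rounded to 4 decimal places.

For each component E[X²] = Var + (mean)², giving A: 43.5; B: 45.99; C: 29.469.
Overall E[X²] = 0.23·43.5 + 0.53·45.99 + 0.24·29.469 = 41.4523.

41.4523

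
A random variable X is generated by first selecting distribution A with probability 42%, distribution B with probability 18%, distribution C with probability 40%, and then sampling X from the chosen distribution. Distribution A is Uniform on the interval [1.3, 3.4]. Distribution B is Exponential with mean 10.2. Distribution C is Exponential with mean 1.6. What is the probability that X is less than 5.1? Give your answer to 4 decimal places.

0.8743

Conditional on each component, P(X < 5.1): A: 1; B: 0.393469; C: 0.958725.
By total probability, P(X < 5.1) = 0.42·1 + 0.18·0.393469 + 0.4·0.958725 = 0.874315.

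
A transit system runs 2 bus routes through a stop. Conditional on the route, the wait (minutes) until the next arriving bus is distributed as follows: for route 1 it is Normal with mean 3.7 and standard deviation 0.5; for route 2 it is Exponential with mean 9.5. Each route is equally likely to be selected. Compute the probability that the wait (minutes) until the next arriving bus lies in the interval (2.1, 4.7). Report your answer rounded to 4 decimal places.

0.5843

Conditional on each route, P(2.1 < X < 4.7): 1: 0.976563; 2: 0.191943.
By total probability, P(2.1 < X < 4.7) = 0.5·0.976563 + 0.5·0.191943 = 0.584253.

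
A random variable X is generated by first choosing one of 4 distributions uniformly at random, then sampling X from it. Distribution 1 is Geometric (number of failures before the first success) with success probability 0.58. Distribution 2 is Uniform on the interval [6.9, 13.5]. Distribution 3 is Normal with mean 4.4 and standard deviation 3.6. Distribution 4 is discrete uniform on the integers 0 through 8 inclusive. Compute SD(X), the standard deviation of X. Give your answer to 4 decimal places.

4.2153

Per component, 1: μ=0.724138, E[X²]=1.77289; 2: μ=10.2, E[X²]=107.67; 3: μ=4.4, E[X²]=32.32; 4: μ=4, E[X²]=22.6667.
E[X] = 0.25·0.724138 + 0.25·10.2 + 0.25·4.4 + 0.25·4 = 4.83103.
E[X²] = 0.25·1.77289 + 0.25·107.67 + 0.25·32.32 + 0.25·22.6667 = 41.1074.
Var(X) = E[X²] − (E[X])² = 41.1074 − 23.3389 = 17.7685.
SD(X) = √17.7685 = 4.21527.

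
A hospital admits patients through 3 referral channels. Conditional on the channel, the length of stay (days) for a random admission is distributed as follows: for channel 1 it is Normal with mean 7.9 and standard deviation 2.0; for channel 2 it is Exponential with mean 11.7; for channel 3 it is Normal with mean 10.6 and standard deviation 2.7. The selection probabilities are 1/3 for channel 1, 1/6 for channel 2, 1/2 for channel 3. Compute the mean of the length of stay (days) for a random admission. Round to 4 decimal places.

Component means — 1: 7.9; 2: 11.7; 3: 10.6.
E[X] = 0.333333·7.9 + 0.166667·11.7 + 0.5·10.6 = 9.88333.

9.8833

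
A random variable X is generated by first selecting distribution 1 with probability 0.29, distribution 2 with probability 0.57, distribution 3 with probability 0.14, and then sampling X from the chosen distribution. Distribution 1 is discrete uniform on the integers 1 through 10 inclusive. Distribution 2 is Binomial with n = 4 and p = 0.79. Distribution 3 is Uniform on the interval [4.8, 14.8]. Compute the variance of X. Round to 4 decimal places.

9.1116

Per component, 1: μ=5.5, E[X²]=38.5; 2: μ=3.16, E[X²]=10.6492; 3: μ=9.8, E[X²]=104.373.
E[X] = 0.29·5.5 + 0.57·3.16 + 0.14·9.8 = 4.7682.
E[X²] = 0.29·38.5 + 0.57·10.6492 + 0.14·104.373 = 31.8473.
Var(X) = E[X²] − (E[X])² = 31.8473 − 22.7357 = 9.11158.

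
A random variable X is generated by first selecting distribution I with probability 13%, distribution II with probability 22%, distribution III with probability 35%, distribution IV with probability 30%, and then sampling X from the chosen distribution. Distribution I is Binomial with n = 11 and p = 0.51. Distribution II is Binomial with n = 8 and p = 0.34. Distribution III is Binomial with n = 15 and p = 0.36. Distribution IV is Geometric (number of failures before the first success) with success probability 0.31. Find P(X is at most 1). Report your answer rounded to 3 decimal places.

Conditional on each component, P(X ≤ 1): I: 0.00486733; II: 0.184384; III: 0.0116831; IV: 0.5239.
By total probability, P(X ≤ 1) = 0.13·0.00486733 + 0.22·0.184384 + 0.35·0.0116831 + 0.3·0.5239 = 0.202456.

0.202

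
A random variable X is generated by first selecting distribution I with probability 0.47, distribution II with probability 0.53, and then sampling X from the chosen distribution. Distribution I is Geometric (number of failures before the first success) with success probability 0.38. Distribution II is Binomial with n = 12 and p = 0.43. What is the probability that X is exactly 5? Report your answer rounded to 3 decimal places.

Conditional on each component, P(X = 5): I: 0.034813; II: 0.22761.
By total probability, P(X = 5) = 0.47·0.034813 + 0.53·0.22761 = 0.136995.

0.137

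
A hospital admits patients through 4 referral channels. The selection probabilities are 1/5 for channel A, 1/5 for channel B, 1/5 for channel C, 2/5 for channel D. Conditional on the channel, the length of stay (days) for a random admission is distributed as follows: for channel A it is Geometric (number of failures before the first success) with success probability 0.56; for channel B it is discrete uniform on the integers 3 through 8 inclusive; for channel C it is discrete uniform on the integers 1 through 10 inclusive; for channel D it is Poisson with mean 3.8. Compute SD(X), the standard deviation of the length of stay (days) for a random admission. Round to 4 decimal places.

2.6460

Per component, A: μ=0.785714, E[X²]=2.02041; B: μ=5.5, E[X²]=33.1667; C: μ=5.5, E[X²]=38.5; D: μ=3.8, E[X²]=18.24.
E[X] = 0.2·0.785714 + 0.2·5.5 + 0.2·5.5 + 0.4·3.8 = 3.87714.
E[X²] = 0.2·2.02041 + 0.2·33.1667 + 0.2·38.5 + 0.4·18.24 = 22.0334.
Var(X) = E[X²] − (E[X])² = 22.0334 − 15.0322 = 7.00118.
SD(X) = √7.00118 = 2.64597.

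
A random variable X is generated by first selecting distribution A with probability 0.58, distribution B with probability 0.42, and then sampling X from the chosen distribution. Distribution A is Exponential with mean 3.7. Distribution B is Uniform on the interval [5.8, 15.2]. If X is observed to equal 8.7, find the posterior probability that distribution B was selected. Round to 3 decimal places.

Likelihoods f(8.7 | ·): A: 0.0257406; B: 0.106383.
Posterior ∝ prior × likelihood. Numerator for B: 0.42·0.106383 = 0.0446809.
Normalizing constant: 0.58·0.0257406 + 0.42·0.106383 = 0.0596104.
P(B | observation) = 0.0446809 / 0.0596104 = 0.749548.

0.750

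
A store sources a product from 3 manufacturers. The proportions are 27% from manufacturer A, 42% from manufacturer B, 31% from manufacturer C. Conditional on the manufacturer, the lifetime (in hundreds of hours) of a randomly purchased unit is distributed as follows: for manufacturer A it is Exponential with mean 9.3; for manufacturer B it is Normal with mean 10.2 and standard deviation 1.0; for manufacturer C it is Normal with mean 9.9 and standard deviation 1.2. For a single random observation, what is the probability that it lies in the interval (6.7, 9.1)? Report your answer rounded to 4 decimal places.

Conditional on each manufacturer, P(6.7 < X < 9.1): A: 0.110666; B: 0.135433; C: 0.248662.
By total probability, P(6.7 < X < 9.1) = 0.27·0.110666 + 0.42·0.135433 + 0.31·0.248662 = 0.163847.

0.1638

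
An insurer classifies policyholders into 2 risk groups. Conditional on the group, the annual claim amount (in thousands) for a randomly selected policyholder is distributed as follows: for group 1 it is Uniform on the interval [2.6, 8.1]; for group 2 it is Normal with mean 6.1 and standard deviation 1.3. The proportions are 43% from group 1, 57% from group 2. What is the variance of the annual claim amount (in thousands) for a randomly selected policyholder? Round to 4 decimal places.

2.1851

Per component, 1: μ=5.35, E[X²]=31.1433; 2: μ=6.1, E[X²]=38.9.
E[X] = 0.43·5.35 + 0.57·6.1 = 5.7775.
E[X²] = 0.43·31.1433 + 0.57·38.9 = 35.5646.
Var(X) = E[X²] − (E[X])² = 35.5646 − 33.3795 = 2.18513.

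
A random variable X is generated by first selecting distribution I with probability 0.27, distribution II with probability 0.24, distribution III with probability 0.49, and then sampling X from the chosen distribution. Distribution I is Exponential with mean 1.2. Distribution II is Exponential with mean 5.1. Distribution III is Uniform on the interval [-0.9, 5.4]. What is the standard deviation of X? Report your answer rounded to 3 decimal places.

Per component, I: μ=1.2, E[X²]=2.88; II: μ=5.1, E[X²]=52.02; III: μ=2.25, E[X²]=8.37.
E[X] = 0.27·1.2 + 0.24·5.1 + 0.49·2.25 = 2.6505.
E[X²] = 0.27·2.88 + 0.24·52.02 + 0.49·8.37 = 17.3637.
Var(X) = E[X²] − (E[X])² = 17.3637 − 7.02515 = 10.3385.
SD(X) = √10.3385 = 3.21536.

3.215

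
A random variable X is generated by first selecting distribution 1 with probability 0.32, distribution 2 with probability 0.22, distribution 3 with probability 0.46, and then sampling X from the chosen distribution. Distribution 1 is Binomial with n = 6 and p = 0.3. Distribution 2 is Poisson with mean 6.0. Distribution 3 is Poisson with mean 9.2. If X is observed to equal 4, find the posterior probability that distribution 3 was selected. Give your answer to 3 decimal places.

0.222

Likelihoods P(X=4 | ·): 1: 0.059535; 2: 0.133853; 3: 0.03016.
Posterior ∝ prior × likelihood. Numerator for 3: 0.46·0.03016 = 0.0138736.
Normalizing constant: 0.32·0.059535 + 0.22·0.133853 + 0.46·0.03016 = 0.0623724.
P(3 | observation) = 0.0138736 / 0.0623724 = 0.222432.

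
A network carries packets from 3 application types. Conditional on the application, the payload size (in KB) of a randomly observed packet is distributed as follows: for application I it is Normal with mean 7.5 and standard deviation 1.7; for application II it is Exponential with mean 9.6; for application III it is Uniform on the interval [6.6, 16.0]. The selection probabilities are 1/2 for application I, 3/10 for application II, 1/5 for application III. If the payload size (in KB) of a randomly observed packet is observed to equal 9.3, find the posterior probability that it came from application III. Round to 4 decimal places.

0.2125

Likelihoods f(9.3 | ·): I: 0.133973; II: 0.0395372; III: 0.106383.
Posterior ∝ prior × likelihood. Numerator for III: 0.2·0.106383 = 0.0212766.
Normalizing constant: 0.5·0.133973 + 0.3·0.0395372 + 0.2·0.106383 = 0.100124.
P(III | observation) = 0.0212766 / 0.100124 = 0.212502.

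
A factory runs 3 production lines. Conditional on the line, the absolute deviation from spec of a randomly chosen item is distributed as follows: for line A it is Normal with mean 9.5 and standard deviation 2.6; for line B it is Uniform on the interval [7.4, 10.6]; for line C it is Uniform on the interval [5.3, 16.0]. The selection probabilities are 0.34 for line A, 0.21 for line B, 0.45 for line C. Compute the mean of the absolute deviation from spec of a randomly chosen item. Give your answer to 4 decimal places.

9.9125

Component means — A: 9.5; B: 9; C: 10.65.
E[X] = 0.34·9.5 + 0.21·9 + 0.45·10.65 = 9.9125.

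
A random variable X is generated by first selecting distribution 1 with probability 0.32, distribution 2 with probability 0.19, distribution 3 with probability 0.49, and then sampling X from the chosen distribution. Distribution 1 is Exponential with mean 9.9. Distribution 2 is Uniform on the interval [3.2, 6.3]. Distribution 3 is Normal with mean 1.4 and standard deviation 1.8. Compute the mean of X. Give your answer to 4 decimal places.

Component means — 1: 9.9; 2: 4.75; 3: 1.4.
E[X] = 0.32·9.9 + 0.19·4.75 + 0.49·1.4 = 4.7565.

4.7565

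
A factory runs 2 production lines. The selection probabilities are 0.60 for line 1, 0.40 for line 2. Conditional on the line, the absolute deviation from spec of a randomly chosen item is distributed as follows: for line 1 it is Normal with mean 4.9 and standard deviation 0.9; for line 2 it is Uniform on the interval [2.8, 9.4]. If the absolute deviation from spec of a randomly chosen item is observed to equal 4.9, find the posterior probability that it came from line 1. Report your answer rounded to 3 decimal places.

Likelihoods f(4.9 | ·): 1: 0.443269; 2: 0.151515.
Posterior ∝ prior × likelihood. Numerator for 1: 0.6·0.443269 = 0.265962.
Normalizing constant: 0.6·0.443269 + 0.4·0.151515 = 0.326568.
P(1 | observation) = 0.265962 / 0.326568 = 0.814415.

0.814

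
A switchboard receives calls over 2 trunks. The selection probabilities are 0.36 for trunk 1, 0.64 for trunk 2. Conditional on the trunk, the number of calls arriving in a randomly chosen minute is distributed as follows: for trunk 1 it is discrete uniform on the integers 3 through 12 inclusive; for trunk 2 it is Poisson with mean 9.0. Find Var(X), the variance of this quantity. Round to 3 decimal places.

Per component, 1: μ=7.5, E[X²]=64.5; 2: μ=9, E[X²]=90.
E[X] = 0.36·7.5 + 0.64·9 = 8.46.
E[X²] = 0.36·64.5 + 0.64·90 = 80.82.
Var(X) = E[X²] − (E[X])² = 80.82 − 71.5716 = 9.2484.

9.248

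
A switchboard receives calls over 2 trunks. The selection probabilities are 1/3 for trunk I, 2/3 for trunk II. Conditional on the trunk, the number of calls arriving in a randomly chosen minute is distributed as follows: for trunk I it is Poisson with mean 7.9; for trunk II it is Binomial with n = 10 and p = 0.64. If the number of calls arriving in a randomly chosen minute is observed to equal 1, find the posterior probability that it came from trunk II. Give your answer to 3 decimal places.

0.307

Likelihoods P(X=1 | ·): I: 0.00292887; II: 0.000649984.
Posterior ∝ prior × likelihood. Numerator for II: 0.666667·0.000649984 = 0.000433322.
Normalizing constant: 0.333333·0.00292887 + 0.666667·0.000649984 = 0.00140961.
P(II | observation) = 0.000433322 / 0.00140961 = 0.307405.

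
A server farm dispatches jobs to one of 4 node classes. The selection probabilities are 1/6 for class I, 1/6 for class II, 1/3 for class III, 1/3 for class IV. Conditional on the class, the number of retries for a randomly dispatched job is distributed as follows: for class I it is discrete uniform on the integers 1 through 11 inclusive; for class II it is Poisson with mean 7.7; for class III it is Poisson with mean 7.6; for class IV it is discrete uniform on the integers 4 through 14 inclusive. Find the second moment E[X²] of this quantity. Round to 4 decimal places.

For each component E[X²] = Var + (mean)², giving I: 46; II: 66.99; III: 65.36; IV: 91.
Overall E[X²] = 0.166667·46 + 0.166667·66.99 + 0.333333·65.36 + 0.333333·91 = 70.9517.

70.9517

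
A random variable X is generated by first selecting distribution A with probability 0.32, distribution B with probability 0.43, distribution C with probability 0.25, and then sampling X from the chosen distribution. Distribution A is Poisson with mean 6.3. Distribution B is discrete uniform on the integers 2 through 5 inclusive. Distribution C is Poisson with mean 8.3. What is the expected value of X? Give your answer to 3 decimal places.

5.596

Component means — A: 6.3; B: 3.5; C: 8.3.
E[X] = 0.32·6.3 + 0.43·3.5 + 0.25·8.3 = 5.596.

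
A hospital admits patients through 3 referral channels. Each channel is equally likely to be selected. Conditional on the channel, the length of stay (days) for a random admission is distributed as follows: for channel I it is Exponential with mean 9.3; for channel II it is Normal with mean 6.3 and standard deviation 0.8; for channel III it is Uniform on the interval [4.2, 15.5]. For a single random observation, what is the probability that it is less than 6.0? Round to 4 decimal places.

Conditional on each channel, P(X < 6.0): I: 0.475422; II: 0.35383; III: 0.159292.
By total probability, P(X < 6.0) = 0.333333·0.475422 + 0.333333·0.35383 + 0.333333·0.159292 = 0.329515.

0.3295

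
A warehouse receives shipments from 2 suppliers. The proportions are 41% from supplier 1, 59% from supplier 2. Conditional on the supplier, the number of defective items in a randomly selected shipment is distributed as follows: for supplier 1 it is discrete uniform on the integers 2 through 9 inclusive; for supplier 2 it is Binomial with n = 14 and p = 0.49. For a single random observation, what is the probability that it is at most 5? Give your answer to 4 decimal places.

0.3434

Conditional on each supplier, P(X ≤ 5): 1: 0.5; 2: 0.234623.
By total probability, P(X ≤ 5) = 0.41·0.5 + 0.59·0.234623 = 0.343428.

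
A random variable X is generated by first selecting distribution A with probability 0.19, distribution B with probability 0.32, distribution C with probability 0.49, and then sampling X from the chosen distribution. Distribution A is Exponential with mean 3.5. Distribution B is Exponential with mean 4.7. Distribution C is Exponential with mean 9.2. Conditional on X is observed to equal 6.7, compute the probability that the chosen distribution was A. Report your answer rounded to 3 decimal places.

Likelihoods f(6.7 | ·): A: 0.0421277; B: 0.0511448; C: 0.0524726.
Posterior ∝ prior × likelihood. Numerator for A: 0.19·0.0421277 = 0.00800427.
Normalizing constant: 0.19·0.0421277 + 0.32·0.0511448 + 0.49·0.0524726 = 0.0500822.
P(A | observation) = 0.00800427 / 0.0500822 = 0.159823.

0.160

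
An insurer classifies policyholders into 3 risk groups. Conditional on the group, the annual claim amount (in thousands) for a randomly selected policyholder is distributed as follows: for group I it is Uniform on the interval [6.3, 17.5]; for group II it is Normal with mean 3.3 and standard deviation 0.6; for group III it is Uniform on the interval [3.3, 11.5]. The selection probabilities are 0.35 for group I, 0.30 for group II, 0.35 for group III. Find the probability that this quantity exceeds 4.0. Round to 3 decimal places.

Conditional on each group, P(X > 4.0): I: 1; II: 0.121673; III: 0.914634.
By total probability, P(X > 4.0) = 0.35·1 + 0.3·0.121673 + 0.35·0.914634 = 0.706624.

0.707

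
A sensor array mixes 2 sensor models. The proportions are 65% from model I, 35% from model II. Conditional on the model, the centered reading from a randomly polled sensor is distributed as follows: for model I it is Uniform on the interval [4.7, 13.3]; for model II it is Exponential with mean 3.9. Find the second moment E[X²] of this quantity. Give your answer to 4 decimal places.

For each component E[X²] = Var + (mean)², giving I: 87.1633; II: 30.42.
Overall E[X²] = 0.65·87.1633 + 0.35·30.42 = 67.3032.

67.3032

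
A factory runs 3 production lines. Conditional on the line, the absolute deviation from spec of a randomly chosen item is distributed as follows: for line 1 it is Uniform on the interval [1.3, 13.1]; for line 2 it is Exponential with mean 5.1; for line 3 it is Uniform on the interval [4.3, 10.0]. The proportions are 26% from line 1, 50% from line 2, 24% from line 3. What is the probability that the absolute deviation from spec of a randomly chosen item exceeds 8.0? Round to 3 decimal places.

0.301

Conditional on each line, P(X > 8.0): 1: 0.432203; 2: 0.208331; 3: 0.350877.
By total probability, P(X > 8.0) = 0.26·0.432203 + 0.5·0.208331 + 0.24·0.350877 = 0.300749.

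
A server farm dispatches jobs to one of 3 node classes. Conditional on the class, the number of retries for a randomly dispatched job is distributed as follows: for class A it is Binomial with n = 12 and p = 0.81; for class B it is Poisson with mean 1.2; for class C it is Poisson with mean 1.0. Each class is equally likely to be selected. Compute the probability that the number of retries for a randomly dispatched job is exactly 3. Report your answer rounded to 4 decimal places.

Conditional on each class, P(X = 3): A: 3.77277e-05; B: 0.0867439; C: 0.0613132.
By total probability, P(X = 3) = 0.333333·3.77277e-05 + 0.333333·0.0867439 + 0.333333·0.0613132 = 0.049365.

0.0494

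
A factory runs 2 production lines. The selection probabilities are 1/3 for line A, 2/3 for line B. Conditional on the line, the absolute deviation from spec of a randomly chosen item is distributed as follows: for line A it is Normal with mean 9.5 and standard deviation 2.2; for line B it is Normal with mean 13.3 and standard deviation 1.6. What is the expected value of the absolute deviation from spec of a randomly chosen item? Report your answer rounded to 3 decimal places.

Component means — A: 9.5; B: 13.3.
E[X] = 0.333333·9.5 + 0.666667·13.3 = 12.0333.

12.033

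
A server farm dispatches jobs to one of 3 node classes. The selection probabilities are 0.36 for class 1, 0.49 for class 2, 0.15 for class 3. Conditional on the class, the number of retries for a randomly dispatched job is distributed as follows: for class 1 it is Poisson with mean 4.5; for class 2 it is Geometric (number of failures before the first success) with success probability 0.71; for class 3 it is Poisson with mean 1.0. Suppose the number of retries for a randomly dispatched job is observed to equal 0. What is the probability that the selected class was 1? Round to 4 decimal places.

Likelihoods P(X=0 | ·): 1: 0.011109; 2: 0.71; 3: 0.367879.
Posterior ∝ prior × likelihood. Numerator for 1: 0.36·0.011109 = 0.00399924.
Normalizing constant: 0.36·0.011109 + 0.49·0.71 + 0.15·0.367879 = 0.407081.
P(1 | observation) = 0.00399924 / 0.407081 = 0.00982418.

0.0098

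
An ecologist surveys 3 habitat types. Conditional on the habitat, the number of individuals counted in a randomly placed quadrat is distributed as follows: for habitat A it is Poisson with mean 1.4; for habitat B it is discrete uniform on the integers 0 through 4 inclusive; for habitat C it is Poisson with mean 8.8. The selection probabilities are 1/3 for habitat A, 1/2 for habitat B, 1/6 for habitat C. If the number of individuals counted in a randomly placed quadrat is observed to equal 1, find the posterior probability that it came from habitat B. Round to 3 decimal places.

0.464

Likelihoods P(X=1 | ·): A: 0.345236; B: 0.2; C: 0.00132645.
Posterior ∝ prior × likelihood. Numerator for B: 0.5·0.2 = 0.1.
Normalizing constant: 0.333333·0.345236 + 0.5·0.2 + 0.166667·0.00132645 = 0.2153.
P(B | observation) = 0.1 / 0.2153 = 0.464469.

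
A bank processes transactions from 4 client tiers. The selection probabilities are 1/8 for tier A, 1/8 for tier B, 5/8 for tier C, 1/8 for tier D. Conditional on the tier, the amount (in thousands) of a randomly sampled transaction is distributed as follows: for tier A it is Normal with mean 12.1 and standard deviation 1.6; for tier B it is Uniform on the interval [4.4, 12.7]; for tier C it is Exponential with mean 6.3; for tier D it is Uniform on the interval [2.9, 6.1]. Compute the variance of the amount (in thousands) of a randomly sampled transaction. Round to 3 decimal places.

Per component, A: μ=12.1, E[X²]=148.97; B: μ=8.55, E[X²]=78.8433; C: μ=6.3, E[X²]=79.38; D: μ=4.5, E[X²]=21.1033.
E[X] = 0.125·12.1 + 0.125·8.55 + 0.625·6.3 + 0.125·4.5 = 7.08125.
E[X²] = 0.125·148.97 + 0.125·78.8433 + 0.625·79.38 + 0.125·21.1033 = 80.7271.
Var(X) = E[X²] − (E[X])² = 80.7271 − 50.1441 = 30.583.

30.583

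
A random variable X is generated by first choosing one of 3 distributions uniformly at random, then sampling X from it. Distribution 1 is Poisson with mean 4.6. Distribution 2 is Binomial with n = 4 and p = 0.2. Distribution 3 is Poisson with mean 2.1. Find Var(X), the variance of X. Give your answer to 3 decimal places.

4.933

Per component, 1: μ=4.6, E[X²]=25.76; 2: μ=0.8, E[X²]=1.28; 3: μ=2.1, E[X²]=6.51.
E[X] = 0.333333·4.6 + 0.333333·0.8 + 0.333333·2.1 = 2.5.
E[X²] = 0.333333·25.76 + 0.333333·1.28 + 0.333333·6.51 = 11.1833.
Var(X) = E[X²] − (E[X])² = 11.1833 − 6.25 = 4.93333.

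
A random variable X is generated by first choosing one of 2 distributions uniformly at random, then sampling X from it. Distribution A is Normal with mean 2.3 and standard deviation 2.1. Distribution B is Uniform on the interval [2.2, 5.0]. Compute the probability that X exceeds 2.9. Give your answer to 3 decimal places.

0.569

Conditional on each component, P(X > 2.9): A: 0.387548; B: 0.75.
By total probability, P(X > 2.9) = 0.5·0.387548 + 0.5·0.75 = 0.568774.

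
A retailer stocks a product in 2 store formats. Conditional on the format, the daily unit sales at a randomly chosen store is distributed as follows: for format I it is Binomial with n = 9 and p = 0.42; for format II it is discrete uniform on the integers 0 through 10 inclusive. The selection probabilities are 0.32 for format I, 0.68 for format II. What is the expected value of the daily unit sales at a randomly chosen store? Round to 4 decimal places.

Component means — I: 3.78; II: 5.
E[X] = 0.32·3.78 + 0.68·5 = 4.6096.

4.6096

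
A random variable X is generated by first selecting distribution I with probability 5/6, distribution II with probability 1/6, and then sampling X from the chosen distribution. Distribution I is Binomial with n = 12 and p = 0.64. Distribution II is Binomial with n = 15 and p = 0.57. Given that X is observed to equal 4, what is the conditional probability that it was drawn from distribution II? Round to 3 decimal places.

Likelihoods P(X=4 | ·): I: 0.0234285; II: 0.0133901.
Posterior ∝ prior × likelihood. Numerator for II: 0.166667·0.0133901 = 0.00223169.
Normalizing constant: 0.833333·0.0234285 + 0.166667·0.0133901 = 0.0217555.
P(II | observation) = 0.00223169 / 0.0217555 = 0.102581.

0.103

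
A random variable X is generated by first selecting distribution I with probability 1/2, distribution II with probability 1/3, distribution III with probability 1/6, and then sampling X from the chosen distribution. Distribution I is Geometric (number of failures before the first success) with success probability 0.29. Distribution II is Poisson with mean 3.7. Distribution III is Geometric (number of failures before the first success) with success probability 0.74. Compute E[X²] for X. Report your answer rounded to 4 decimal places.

For each component E[X²] = Var + (mean)², giving I: 14.4364; II: 17.39; III: 0.598247.
Overall E[X²] = 0.5·14.4364 + 0.333333·17.39 + 0.166667·0.598247 = 13.1146.

13.1146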